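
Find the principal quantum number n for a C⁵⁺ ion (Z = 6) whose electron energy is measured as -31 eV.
n = 4

The exact energy levels follow E_n = -13.6057 Z² / n² eV with Z = 6.

The measured value (-31 eV) is reported to only 2 significant figures, so we must test candidate n values and see which one matches to that precision.

Candidate energies:
  n = 2:  E = -13.6057 × 6² / 2² = -122.45130 eV
  n = 3:  E = -13.6057 × 6² / 3² = -54.42280 eV
  n = 4:  E = -13.6057 × 6² / 4² = -30.61283 eV  ← matches
  n = 5:  E = -13.6057 × 6² / 5² = -19.59221 eV
  n = 6:  E = -13.6057 × 6² / 6² = -13.60570 eV

Checking against the measurement of -31 eV (2 sig figs), only n = 4 agrees:
E_4 = -30.61283 eV, which rounds to -31 eV ✓

Therefore n = 4.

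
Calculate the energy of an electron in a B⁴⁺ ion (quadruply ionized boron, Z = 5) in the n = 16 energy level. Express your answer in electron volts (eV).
-1.3287 eV

The energy levels of a hydrogen-like atom are given by:
E_n = -13.6057 Z² / n² eV  (with Z = 5 for B⁴⁺)

For n = 16:
E_16 = -13.6057 × 5² / 16²
E_16 = -13.6057 × 25 / 256
E_16 = -1.3287 eV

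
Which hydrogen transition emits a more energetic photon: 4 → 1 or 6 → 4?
4 → 1

Calculate the energy for each transition:

Transition 4 → 1:
ΔE₁ = |E_1 - E_4| = |-13.6057/1² - (-13.6057/4²)|
ΔE₁ = |-13.605700000000 - (-0.850356250000)| = 12.755343750 eV

Transition 6 → 4:
ΔE₂ = |E_4 - E_6| = |-13.6057/4² - (-13.6057/6²)|
ΔE₂ = |-0.850356250000 - (-0.377936111111)| = 0.472420139 eV

Since 12.755343750 eV > 0.472420139 eV, the transition 4 → 1 emits the more energetic photon.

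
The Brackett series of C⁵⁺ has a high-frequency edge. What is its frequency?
7.402e+15 Hz

The series limit corresponds to the transition from n = ∞ to n = 4.
This is the highest energy (shortest wavelength) transition in the Brackett series.

E_∞ = 0 eV
E_4 = -13.6057 × 6² / 4² = -30.61283 eV

Energy at series limit:
ΔE = E_∞ - E_4 = 0 - (-30.61283) = 30.61283 eV
E = 30.61283 eV × (1.602177 × 10⁻¹⁹ J/eV) = 4.90472e-18 J
f = E/h = 4.90472e-18 J / (6.62607 × 10⁻³⁴ J·s) = 7.402e+15 Hz

This energy equals the ionization energy from the n = 4 state of C⁵⁺.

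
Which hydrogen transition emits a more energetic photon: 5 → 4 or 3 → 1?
3 → 1

Calculate the energy for each transition:

Transition 5 → 4:
ΔE₁ = |E_4 - E_5| = |-13.6057/4² - (-13.6057/5²)|
ΔE₁ = |-0.85035625 - (-0.54422800)| = 0.30613 eV

Transition 3 → 1:
ΔE₂ = |E_1 - E_3| = |-13.6057/1² - (-13.6057/3²)|
ΔE₂ = |-13.60570000 - (-1.51174444)| = 12.09396 eV

Since 12.09396 eV > 0.30613 eV, the transition 3 → 1 emits the more energetic photon.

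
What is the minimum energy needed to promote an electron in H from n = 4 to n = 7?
0.57 eV

The energy levels of a hydrogen-like atom are E_n = -13.6057 eV / n².

Energy at n = 4: E_4 = -13.6057 / 4² = -0.85036 eV
Energy at n = 7: E_7 = -13.6057 / 7² = -0.27767 eV

The excitation energy is the difference:
ΔE = E_7 - E_4
ΔE = -0.27767 - (-0.85036)
ΔE = 0.57 eV

Since this is positive, energy must be absorbed (photon absorption).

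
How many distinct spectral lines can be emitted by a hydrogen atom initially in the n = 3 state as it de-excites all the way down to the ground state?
3

The electron can occupy levels n = 1, 2, ..., 3 during de-excitation — that is m = 3 - 1 + 1 = 3 distinct levels.

The number of distinct spectral lines equals the number of ways to choose 2 of these m levels (each pair gives one possible emission transition):

Number of lines = m(m-1)/2 = 3×2/2 = 3

These correspond to all possible transitions between the 3 levels:
3 → 2, 3 → 1, 2 → 1

Each transition produces a photon with a unique energy (and thus wavelength). This count does not depend on Z.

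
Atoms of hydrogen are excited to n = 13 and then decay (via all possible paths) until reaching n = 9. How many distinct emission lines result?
10

The electron can occupy levels n = 9, 10, ..., 13 during de-excitation — that is m = 13 - 9 + 1 = 5 distinct levels.

The number of distinct spectral lines equals the number of ways to choose 2 of these m levels (each pair gives one possible emission transition):

Number of lines = m(m-1)/2 = 5×4/2 = 10

These correspond to all possible transitions between the 5 levels:
13 → 12, 13 → 11, 13 → 10, 13 → 9, 12 → 11, 12 → 10, 12 → 9, 11 → 10...

Each transition produces a photon with a unique energy (and thus wavelength). This count does not depend on Z.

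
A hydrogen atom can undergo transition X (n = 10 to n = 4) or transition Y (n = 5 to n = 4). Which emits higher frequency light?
10 → 4

Calculate the energy for each transition:

Transition 10 → 4:
ΔE₁ = |E_4 - E_10| = |-13.6057/4² - (-13.6057/10²)|
ΔE₁ = |-0.85035625 - (-0.13605700)| = 0.71430 eV

Transition 5 → 4:
ΔE₂ = |E_4 - E_5| = |-13.6057/4² - (-13.6057/5²)|
ΔE₂ = |-0.85035625 - (-0.54422800)| = 0.30613 eV

Since 0.71430 eV > 0.30613 eV, the transition 10 → 4 emits the more energetic photon.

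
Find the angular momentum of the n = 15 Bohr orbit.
1.582e-33 J·s (or 15ℏ)

In the Bohr model, angular momentum is quantized:
L = nℏ

where ℏ = h/(2π) = 1.05457e-34 J·s

For n = 15:
L = 15 × 1.05457e-34 J·s
L = 1.582e-33 J·s

This can also be written as L = 15ℏ.
The angular momentum is an integer multiple of the reduced Planck constant.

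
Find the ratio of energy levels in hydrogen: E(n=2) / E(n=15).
56.250

Using E_n = -13.6057 Z² / n² eV with Z = 1:

E_2 = -13.6057 / 2² = -13.6057 / 4 = -3.401425000 eV
E_15 = -13.6057 / 15² = -13.6057 / 225 = -0.060469778 eV

The ratio is:
E_2/E_15 = (-3.401425000) / (-0.060469778)
E_2/E_15 = (-13.6057/4) / (-13.6057/225)
E_2/E_15 = 225/4
E_2/E_15 = 56.250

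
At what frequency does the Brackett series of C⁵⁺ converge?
7.4021e+15 Hz

The series limit corresponds to the transition from n = ∞ to n = 4.
This is the highest energy (shortest wavelength) transition in the Brackett series.

E_∞ = 0 eV
E_4 = -13.6057 × 6² / 4² = -30.6128250 eV

Energy at series limit:
ΔE = E_∞ - E_4 = 0 - (-30.6128250) = 30.6128250 eV
E = 30.6128250 eV × (1.602177 × 10⁻¹⁹ J/eV) = 4.904716e-18 J
f = E/h = 4.904716e-18 J / (6.62607 × 10⁻³⁴ J·s) = 7.4021e+15 Hz

This energy equals the ionization energy from the n = 4 state of C⁵⁺.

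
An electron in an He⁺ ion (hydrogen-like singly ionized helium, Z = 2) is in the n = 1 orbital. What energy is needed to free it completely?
54.422800 eV

The ionization energy is the energy needed to remove the electron completely (n → ∞).

For a hydrogen-like ion with Z = 2, E_n = -13.6057 Z² / n² eV.

At n = 1: E_1 = -13.6057 × 2² / 1² = -54.422800000 eV
At n = ∞: E_∞ = 0 eV

Ionization energy = E_∞ - E_1 = 0 - (-54.422800000) = 54.422800000 eV
Ionization energy ≈ 54.422800 eV

This is also called the binding energy of the electron in state n = 1.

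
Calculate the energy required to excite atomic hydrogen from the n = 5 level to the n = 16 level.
0.49108 eV

The energy levels of a hydrogen-like atom are E_n = -13.6057 eV / n².

Energy at n = 5: E_5 = -13.6057 / 5² = -0.54422800 eV
Energy at n = 16: E_16 = -13.6057 / 16² = -0.05314727 eV

The excitation energy is the difference:
ΔE = E_16 - E_5
ΔE = -0.05314727 - (-0.54422800)
ΔE = 0.49108 eV

Since this is positive, energy must be absorbed (photon absorption).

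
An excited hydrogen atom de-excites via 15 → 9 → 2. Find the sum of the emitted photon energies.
3.34096 eV

The energy levels of hydrogen are E_n = -13.6057 / n² eV.

First transition (15 → 9):
ΔE₁ = |E_9 - E_15|
ΔE₁ = |-0.16797160494 - (-0.06046977778)| = 0.10750183 eV

Second transition (9 → 2):
ΔE₂ = |E_2 - E_9|
ΔE₂ = |-3.40142500000 - (-0.16797160494)| = 3.23345340 eV

Total energy released:
E_total = ΔE₁ + ΔE₂ = 0.10750183 + 3.23345340 = 3.34096 eV

Note: This equals the direct transition 15 → 2: 3.34096 eV ✓
Energy is conserved regardless of the path taken.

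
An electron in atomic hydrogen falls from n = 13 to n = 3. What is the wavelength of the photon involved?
866.27142 nm

First, find the transition energy using E_n = -13.6057 / n² eV:
E_13 = -13.6057 / 13² = -0.080507101 eV
E_3 = -13.6057 / 3² = -1.511744444 eV

Photon energy: |ΔE| = |E_3 - E_13| = 1.431237343 eV

Convert to wavelength using E = hc/λ with hc = 1239.84 eV·nm:
λ = hc/E = 1239.84 eV·nm / 1.431237343 eV
λ = 866.27142 nm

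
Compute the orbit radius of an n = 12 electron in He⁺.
3.8101 nm (or 38.1008 Å)

The Bohr radius formula is:
r_n = n² a₀ / Z

where a₀ = 0.0529177 nm is the Bohr radius.

For He⁺ (Z = 2) at n = 12:
r_12 = 12² × 0.0529177 nm / 2
r_12 = 144 × 0.0529177 nm / 2
r_12 = 7.62015 nm / 2
r_12 = 3.8101 nm

The electron orbits at approximately 3.8101 nm from the nucleus.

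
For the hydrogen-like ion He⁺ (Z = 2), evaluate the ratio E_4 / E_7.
3.06250

Using E_n = -13.6057 Z² / n² eV with Z = 2:

E_4 = -13.6057 × 2² / 4² = -54.4228 / 16 = -3.40142500000 eV
E_7 = -13.6057 × 2² / 7² = -54.4228 / 49 = -1.11066938776 eV

The ratio is:
E_4/E_7 = (-3.40142500000) / (-1.11066938776)
E_4/E_7 = (-54.4228/16) / (-54.4228/49)
E_4/E_7 = 49/16
E_4/E_7 = 3.06250
(Note: the Z² factors cancel in the ratio.)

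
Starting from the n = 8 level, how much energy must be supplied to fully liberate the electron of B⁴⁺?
5.315 eV

The ionization energy is the energy needed to remove the electron completely (n → ∞).

For a hydrogen-like ion with Z = 5, E_n = -13.6057 Z² / n² eV.

At n = 8: E_8 = -13.6057 × 5² / 8² = -5.314727 eV
At n = ∞: E_∞ = 0 eV

Ionization energy = E_∞ - E_8 = 0 - (-5.314727) = 5.314727 eV
Ionization energy ≈ 5.315 eV

This is also called the binding energy of the electron in state n = 8.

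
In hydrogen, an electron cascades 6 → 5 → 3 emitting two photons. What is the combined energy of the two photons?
1.133808 eV

The energy levels of hydrogen are E_n = -13.6057 / n² eV.

First transition (6 → 5):
ΔE₁ = |E_5 - E_6|
ΔE₁ = |-0.544228000000 - (-0.377936111111)| = 0.166291889 eV

Second transition (5 → 3):
ΔE₂ = |E_3 - E_5|
ΔE₂ = |-1.511744444444 - (-0.544228000000)| = 0.967516444 eV

Total energy released:
E_total = ΔE₁ + ΔE₂ = 0.166291889 + 0.967516444 = 1.133808 eV

Note: This equals the direct transition 6 → 3: 1.133808 eV ✓
Energy is conserved regardless of the path taken.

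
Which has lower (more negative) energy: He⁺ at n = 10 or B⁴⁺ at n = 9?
B⁴⁺ at n = 9 (E = -4.20 eV)

Using E_n = -13.6057 Z² / n² eV:

He⁺ (Z = 2) at n = 10:
E = -13.6057 × 2² / 10² = -13.6057 × 4 / 100 = -0.54423 eV

B⁴⁺ (Z = 5) at n = 9:
E = -13.6057 × 5² / 9² = -13.6057 × 25 / 81 = -4.19929 eV

Since -4.19929 eV < -0.54423 eV,
B⁴⁺ at n = 9 is more tightly bound (requires more energy to ionize).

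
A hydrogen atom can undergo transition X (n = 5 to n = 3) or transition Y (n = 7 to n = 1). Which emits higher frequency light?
7 → 1

Calculate the energy for each transition:

Transition 5 → 3:
ΔE₁ = |E_3 - E_5| = |-13.6057/3² - (-13.6057/5²)|
ΔE₁ = |-1.5117444444 - (-0.5442280000)| = 0.9675164 eV

Transition 7 → 1:
ΔE₂ = |E_1 - E_7| = |-13.6057/1² - (-13.6057/7²)|
ΔE₂ = |-13.6057000000 - (-0.2776673469)| = 13.3280327 eV

Since 13.3280327 eV > 0.9675164 eV, the transition 7 → 1 emits the more energetic photon.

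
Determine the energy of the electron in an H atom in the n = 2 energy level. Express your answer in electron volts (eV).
-3.401 eV

The energy levels of a hydrogen-like atom are given by:
E_n = -13.6057 eV / n²

For n = 2:
E_2 = -13.6057 eV / 2²
E_2 = -13.6057 eV / 4
E_2 = -3.401 eV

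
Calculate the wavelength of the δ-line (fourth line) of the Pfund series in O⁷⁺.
51.4875 nm

The lines of a series are numbered from the longest wavelength (smallest ΔE) outward; the fourth line is the transition from n = n_f + 4 to n_f.
The Pfund series has all transitions ending at n_f = 5.

For O⁷⁺ (Z = 8), the fourth line (δ-line) is the jump from n = 9 to n = 5:
E_9 = -13.6057 × 8² / 9² = -10.750183 eV
E_5 = -13.6057 × 8² / 5² = -34.830592 eV
ΔE = E_9 - E_5 = 24.080409 eV

λ = hc/E = 1239.84 eV·nm / 24.080409 eV
λ = 51.4875 nm

This is the δ-line of the Pfund series in O⁷⁺.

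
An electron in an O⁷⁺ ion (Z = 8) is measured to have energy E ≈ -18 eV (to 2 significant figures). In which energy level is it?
n = 7

The exact energy levels follow E_n = -13.6057 Z² / n² eV with Z = 8.

The measured value (-18 eV) is reported to only 2 significant figures, so we must test candidate n values and see which one matches to that precision.

Candidate energies:
  n = 5:  E = -13.6057 × 8² / 5² = -34.83059 eV
  n = 6:  E = -13.6057 × 8² / 6² = -24.18791 eV
  n = 7:  E = -13.6057 × 8² / 7² = -17.77071 eV  ← matches
  n = 8:  E = -13.6057 × 8² / 8² = -13.60570 eV
  n = 9:  E = -13.6057 × 8² / 9² = -10.75018 eV

Checking against the measurement of -18 eV (2 sig figs), only n = 7 agrees:
E_7 = -17.77071 eV, which rounds to -18 eV ✓

Therefore n = 7.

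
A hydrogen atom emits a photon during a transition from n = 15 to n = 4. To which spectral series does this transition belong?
Brackett series

The spectral series in hydrogen are named based on the final (lower) energy level:
- Lyman series: n_final = 1 (ultraviolet)
- Balmer series: n_final = 2 (visible/near-UV)
- Paschen series: n_final = 3 (infrared)
- Brackett series: n_final = 4 (infrared)
- Pfund series: n_final = 5 (far infrared)

Since this transition ends at n = 4, it belongs to the Brackett series.

For reference, this 15 → 4 line has photon energy
ΔE = 13.6057 eV × (1/4² - 1/15²) = 0.7898864722 eV,
corresponding to wavelength λ = hc/ΔE = 1239.84 eV·nm / 0.7898864722 eV = 1569.6433 nm in the infrared region.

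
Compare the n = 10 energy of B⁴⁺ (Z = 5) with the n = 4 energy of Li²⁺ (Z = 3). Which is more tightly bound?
Li²⁺ at n = 4 (E = -7.65321 eV)

Using E_n = -13.6057 Z² / n² eV:

B⁴⁺ (Z = 5) at n = 10:
E = -13.6057 × 5² / 10² = -13.6057 × 25 / 100 = -3.40142500 eV

Li²⁺ (Z = 3) at n = 4:
E = -13.6057 × 3² / 4² = -13.6057 × 9 / 16 = -7.65320625 eV

Since -7.65320625 eV < -3.40142500 eV,
Li²⁺ at n = 4 is more tightly bound (requires more energy to ionize).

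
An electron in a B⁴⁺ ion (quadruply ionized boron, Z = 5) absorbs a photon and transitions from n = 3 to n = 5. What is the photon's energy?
24.19 eV

The energy levels of a hydrogen-like atom are E_n = -13.6057 Z² eV / n².

Energy at n = 3: E_3 = -13.6057 × 5² / 3² = -37.79361 eV
Energy at n = 5: E_5 = -13.6057 × 5² / 5² = -13.60570 eV

The excitation energy is the difference:
ΔE = E_5 - E_3
ΔE = -13.60570 - (-37.79361)
ΔE = 24.19 eV

Since this is positive, energy must be absorbed (photon absorption).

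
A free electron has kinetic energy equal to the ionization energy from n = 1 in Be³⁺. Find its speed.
8.75e+06 m/s (or 2.9189% of c)

The binding energy at n = 1 for Be³⁺ is:
E_1 = -13.6057 × 4²/1² = -217.691200 eV
|E_1| = 217.691200 eV

Convert to Joules:
KE = 217.691200 eV × (1.602177 × 10⁻¹⁹ J/eV) = 3.4878e-17 J

Using KE = ½mv²:
v = √(2·KE/m_e)
v = √(2 × 3.4878e-17 J / 9.10938 × 10⁻³¹ kg)
v = 8.75e+06 m/s

This is approximately 2.9189% the speed of light.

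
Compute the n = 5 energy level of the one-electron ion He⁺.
-2.176912 eV

For hydrogen-like ions, the energy levels scale with Z²:
E_n = -13.6057 Z² / n² eV

For He⁺ (Z = 2) at n = 5:
E_5 = -13.6057 × 2² / 5²
E_5 = -13.6057 × 4 / 25
E_5 = -54.4228 / 25
E_5 = -2.176912 eV

The energy is 4 times more negative than hydrogen at the same n due to the stronger nuclear charge.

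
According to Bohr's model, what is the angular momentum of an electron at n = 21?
2.21e-33 J·s (or 21ℏ)

In the Bohr model, angular momentum is quantized:
L = nℏ

where ℏ = h/(2π) = 1.0546e-34 J·s

For n = 21:
L = 21 × 1.0546e-34 J·s
L = 2.21e-33 J·s

This can also be written as L = 21ℏ.
The angular momentum is an integer multiple of the reduced Planck constant.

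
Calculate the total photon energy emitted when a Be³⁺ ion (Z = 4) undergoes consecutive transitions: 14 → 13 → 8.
2.291 eV

The energy levels of Be³⁺ are E_n = -13.6057 × 4² / n² eV.

First transition (14 → 13):
ΔE₁ = |E_13 - E_14|
ΔE₁ = |-1.288113609 - (-1.110669388)| = 0.177444 eV

Second transition (13 → 8):
ΔE₂ = |E_8 - E_13|
ΔE₂ = |-3.401425000 - (-1.288113609)| = 2.113311 eV

Total energy released:
E_total = ΔE₁ + ΔE₂ = 0.177444 + 2.113311 = 2.291 eV

Note: This equals the direct transition 14 → 8: 2.291 eV ✓
Energy is conserved regardless of the path taken.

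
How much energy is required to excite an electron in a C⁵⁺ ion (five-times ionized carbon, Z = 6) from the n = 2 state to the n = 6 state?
108.85 eV

The energy levels of a hydrogen-like atom are E_n = -13.6057 Z² eV / n².

Energy at n = 2: E_2 = -13.6057 × 6² / 2² = -122.45130 eV
Energy at n = 6: E_6 = -13.6057 × 6² / 6² = -13.60570 eV

The excitation energy is the difference:
ΔE = E_6 - E_2
ΔE = -13.60570 - (-122.45130)
ΔE = 108.85 eV

Since this is positive, energy must be absorbed (photon absorption).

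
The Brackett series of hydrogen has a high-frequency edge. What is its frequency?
2.06e+14 Hz

The series limit corresponds to the transition from n = ∞ to n = 4.
This is the highest energy (shortest wavelength) transition in the Brackett series.

E_∞ = 0 eV
E_4 = -13.6057 / 4² = -0.850356 eV

Energy at series limit:
ΔE = E_∞ - E_4 = 0 - (-0.850356) = 0.850356 eV
E = 0.850356 eV × (1.602177 × 10⁻¹⁹ J/eV) = 1.3624e-19 J
f = E/h = 1.3624e-19 J / (6.62607 × 10⁻³⁴ J·s) = 2.06e+14 Hz

This energy equals the ionization energy from the n = 4 state of hydrogen.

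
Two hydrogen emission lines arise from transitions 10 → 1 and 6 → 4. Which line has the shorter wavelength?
10 → 1

Calculate the energy for each transition:

Transition 10 → 1:
ΔE₁ = |E_1 - E_10| = |-13.6057/1² - (-13.6057/10²)|
ΔE₁ = |-13.605700000 - (-0.136057000)| = 13.469643 eV

Transition 6 → 4:
ΔE₂ = |E_4 - E_6| = |-13.6057/4² - (-13.6057/6²)|
ΔE₂ = |-0.850356250 - (-0.377936111)| = 0.472420 eV

Since 13.469643 eV > 0.472420 eV, the transition 10 → 1 emits the more energetic photon.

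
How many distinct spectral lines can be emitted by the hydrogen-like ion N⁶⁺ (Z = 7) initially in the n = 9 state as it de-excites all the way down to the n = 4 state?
15

The electron can occupy levels n = 4, 5, ..., 9 during de-excitation — that is m = 9 - 4 + 1 = 6 distinct levels.

The number of distinct spectral lines equals the number of ways to choose 2 of these m levels (each pair gives one possible emission transition):

Number of lines = m(m-1)/2 = 6×5/2 = 15

These correspond to all possible transitions between the 6 levels:
9 → 8, 9 → 7, 9 → 6, 9 → 5, 9 → 4, 8 → 7, 8 → 6, 8 → 5...

Each transition produces a photon with a unique energy (and thus wavelength). This count does not depend on Z.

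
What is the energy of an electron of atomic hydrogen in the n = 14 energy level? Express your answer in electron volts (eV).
-0.07 eV

The energy levels of a hydrogen-like atom are given by:
E_n = -13.6057 eV / n²

For n = 14:
E_14 = -13.6057 eV / 14²
E_14 = -13.6057 eV / 196
E_14 = -0.07 eV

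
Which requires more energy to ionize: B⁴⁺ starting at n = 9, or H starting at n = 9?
B⁴⁺ at n = 9 (E = -4.1993 eV)

Using E_n = -13.6057 Z² / n² eV:

B⁴⁺ (Z = 5) at n = 9:
E = -13.6057 × 5² / 9² = -13.6057 × 25 / 81 = -4.1992901 eV

H (Z = 1) at n = 9:
E = -13.6057 × 1² / 9² = -13.6057 × 1 / 81 = -0.1679716 eV

Since -4.1992901 eV < -0.1679716 eV,
B⁴⁺ at n = 9 is more tightly bound (requires more energy to ionize).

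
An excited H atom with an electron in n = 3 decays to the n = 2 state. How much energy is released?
1.889681 eV

The energy levels are E_n = -13.6057 eV / n².

Energy at n = 3: E_3 = -13.6057 / 3² = -1.511744444 eV
Energy at n = 2: E_2 = -13.6057 / 2² = -3.401425000 eV

For emission (electron falling to lower state), the photon energy is:
E_photon = E_3 - E_2 = |-1.511744444 - (-3.401425000)|
E_photon = 1.889681 eV

This energy is carried away by the emitted photon.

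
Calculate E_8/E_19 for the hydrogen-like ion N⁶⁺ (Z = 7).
5.640625

Using E_n = -13.6057 Z² / n² eV with Z = 7:

E_8 = -13.6057 × 7² / 8² = -666.6793 / 64 = -10.416864062500 eV
E_19 = -13.6057 × 7² / 19² = -666.6793 / 361 = -1.846757063712 eV

The ratio is:
E_8/E_19 = (-10.416864062500) / (-1.846757063712)
E_8/E_19 = (-666.6793/64) / (-666.6793/361)
E_8/E_19 = 361/64
E_8/E_19 = 5.640625
(Note: the Z² factors cancel in the ratio.)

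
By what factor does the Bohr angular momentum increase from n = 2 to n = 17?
8.5000

In the Bohr model, L_n = nℏ, so the ratio is purely the ratio of quantum numbers:

L_17/L_2 = 17ℏ / 2ℏ = 17/2 = 8.5000

The angular momentum scales linearly with n.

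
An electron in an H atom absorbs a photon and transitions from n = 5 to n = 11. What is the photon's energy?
0.43 eV

The energy levels of a hydrogen-like atom are E_n = -13.6057 eV / n².

Energy at n = 5: E_5 = -13.6057 / 5² = -0.54423 eV
Energy at n = 11: E_11 = -13.6057 / 11² = -0.11244 eV

The excitation energy is the difference:
ΔE = E_11 - E_5
ΔE = -0.11244 - (-0.54423)
ΔE = 0.43 eV

Since this is positive, energy must be absorbed (photon absorption).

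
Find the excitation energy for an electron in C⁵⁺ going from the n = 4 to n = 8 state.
22.959619 eV

The energy levels of a hydrogen-like atom are E_n = -13.6057 Z² eV / n².

Energy at n = 4: E_4 = -13.6057 × 6² / 4² = -30.612825000 eV
Energy at n = 8: E_8 = -13.6057 × 6² / 8² = -7.653206250 eV

The excitation energy is the difference:
ΔE = E_8 - E_4
ΔE = -7.653206250 - (-30.612825000)
ΔE = 22.959619 eV

Since this is positive, energy must be absorbed (photon absorption).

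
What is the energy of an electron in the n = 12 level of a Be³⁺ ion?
-1.511744 eV

For hydrogen-like ions, the energy levels scale with Z²:
E_n = -13.6057 Z² / n² eV

For Be³⁺ (Z = 4) at n = 12:
E_12 = -13.6057 × 4² / 12²
E_12 = -13.6057 × 16 / 144
E_12 = -217.6912 / 144
E_12 = -1.511744 eV

The energy is 16 times more negative than hydrogen at the same n due to the stronger nuclear charge.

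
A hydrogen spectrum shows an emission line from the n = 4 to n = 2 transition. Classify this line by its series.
Balmer series

The spectral series in hydrogen are named based on the final (lower) energy level:
- Lyman series: n_final = 1 (ultraviolet)
- Balmer series: n_final = 2 (visible/near-UV)
- Paschen series: n_final = 3 (infrared)
- Brackett series: n_final = 4 (infrared)
- Pfund series: n_final = 5 (far infrared)

Since this transition ends at n = 2, it belongs to the Balmer series.

For reference, this 4 → 2 line has photon energy
ΔE = 13.6057 eV × (1/2² - 1/4²) = 2.551069 eV,
corresponding to wavelength λ = hc/ΔE = 1239.84 eV·nm / 2.551069 eV = 486.01 nm in the visible/near-UV region.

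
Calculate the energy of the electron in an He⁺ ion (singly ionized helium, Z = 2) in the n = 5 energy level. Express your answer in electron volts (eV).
-2.177 eV

The energy levels of a hydrogen-like atom are given by:
E_n = -13.6057 Z² / n² eV  (with Z = 2 for He⁺)

For n = 5:
E_5 = -13.6057 × 2² / 5²
E_5 = -13.6057 × 4 / 25
E_5 = -2.177 eV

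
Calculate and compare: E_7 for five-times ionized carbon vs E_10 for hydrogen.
C⁵⁺ at n = 7 (E = -9.996 eV)

Using E_n = -13.6057 Z² / n² eV:

C⁵⁺ (Z = 6) at n = 7:
E = -13.6057 × 6² / 7² = -13.6057 × 36 / 49 = -9.996024 eV

H (Z = 1) at n = 10:
E = -13.6057 × 1² / 10² = -13.6057 × 1 / 100 = -0.136057 eV

Since -9.996024 eV < -0.136057 eV,
C⁵⁺ at n = 7 is more tightly bound (requires more energy to ionize).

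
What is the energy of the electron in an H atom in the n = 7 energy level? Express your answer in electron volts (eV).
-0.2777 eV

The energy levels of a hydrogen-like atom are given by:
E_n = -13.6057 eV / n²

For n = 7:
E_7 = -13.6057 eV / 7²
E_7 = -13.6057 eV / 49
E_7 = -0.2777 eV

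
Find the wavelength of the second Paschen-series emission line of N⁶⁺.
26.15238 nm

The lines of a series are numbered from the longest wavelength (smallest ΔE) outward; the second line is the transition from n = n_f + 2 to n_f.
The Paschen series has all transitions ending at n_f = 3.

For N⁶⁺ (Z = 7), the second line (β-line) is the jump from n = 5 to n = 3:
E_5 = -13.6057 × 7² / 5² = -26.6671720 eV
E_3 = -13.6057 × 7² / 3² = -74.0754778 eV
ΔE = E_5 - E_3 = 47.4083058 eV

λ = hc/E = 1239.84 eV·nm / 47.4083058 eV
λ = 26.15238 nm

This is the β-line of the Paschen series in N⁶⁺.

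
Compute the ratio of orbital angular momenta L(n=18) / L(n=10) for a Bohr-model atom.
1.80000

In the Bohr model, L_n = nℏ, so the ratio is purely the ratio of quantum numbers:

L_18/L_10 = 18ℏ / 10ℏ = 18/10 = 1.80000

The angular momentum scales linearly with n.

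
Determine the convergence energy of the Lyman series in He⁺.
54.423 eV

The series limit corresponds to the transition from n = ∞ to n = 1.
This is the highest energy (shortest wavelength) transition in the Lyman series.

E_∞ = 0 eV
E_1 = -13.6057 × 2² / 1² = -54.423 eV

Energy at series limit:
ΔE = E_∞ - E_1 = 0 - (-54.423) = 54.423 eV

This energy equals the ionization energy from the n = 1 state of He⁺.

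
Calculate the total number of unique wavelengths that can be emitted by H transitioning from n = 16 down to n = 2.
105

The electron can occupy levels n = 2, 3, ..., 16 during de-excitation — that is m = 16 - 2 + 1 = 15 distinct levels.

The number of distinct spectral lines equals the number of ways to choose 2 of these m levels (each pair gives one possible emission transition):

Number of lines = m(m-1)/2 = 15×14/2 = 105

These correspond to all possible transitions between the 15 levels:
16 → 15, 16 → 14, 16 → 13, 16 → 12, 16 → 11, 16 → 10, 16 → 9, 16 → 8...

Each transition produces a photon with a unique energy (and thus wavelength). This count does not depend on Z.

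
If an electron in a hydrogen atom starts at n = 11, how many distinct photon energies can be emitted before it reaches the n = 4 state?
28

The electron can occupy levels n = 4, 5, ..., 11 during de-excitation — that is m = 11 - 4 + 1 = 8 distinct levels.

The number of distinct spectral lines equals the number of ways to choose 2 of these m levels (each pair gives one possible emission transition):

Number of lines = m(m-1)/2 = 8×7/2 = 28

These correspond to all possible transitions between the 8 levels:
11 → 10, 11 → 9, 11 → 8, 11 → 7, 11 → 6, 11 → 5, 11 → 4, 10 → 9...

Each transition produces a photon with a unique energy (and thus wavelength). This count does not depend on Z.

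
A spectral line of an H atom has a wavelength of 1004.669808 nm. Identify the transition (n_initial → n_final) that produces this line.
n = 7 → n = 3

First, find the photon energy from the wavelength (hc = 1239.84 eV·nm):
E = hc/λ = 1239.84 eV·nm / 1004.669808 nm = 1.2340771 eV

The energy levels of hydrogen satisfy E_n = -13.6057 / n² eV, so an emission n_i → n_f releases
ΔE = 13.6057 × (1/n_f² − 1/n_i²) eV.

Setting ΔE equal to the photon energy:
1/n_f² − 1/n_i² = 1.2340771 / 13.6057 = 0.090702948

Since 1/n_i² must be positive, we need 1/n_f² > 0.090702948, i.e. n_f ≤ 3. For each allowed n_f, solve n_i = (1/n_f² − 0.090702948)^(−1/2) and check whether it is a whole number:
  n_f = 1: 1/n_i² = 1.000000000 − 0.090702948 = 0.909297052 → n_i = 1.049  (not an integer) ✗
  n_f = 2: 1/n_i² = 0.250000000 − 0.090702948 = 0.159297052 → n_i = 2.506  (not an integer) ✗
  n_f = 3: 1/n_i² = 0.111111111 − 0.090702948 = 0.020408163 → n_i = 7.000  → integer, n_i = 7 ✓

Only n_f = 3 gives an integer upper level, n_i = 7.

The transition is from n = 7 to n = 3 (emission).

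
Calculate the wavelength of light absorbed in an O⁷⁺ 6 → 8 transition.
117.162660 nm

First, find the transition energy using E_n = -13.6057 Z² / n² eV:
E_6 = -13.6057 × 8² / 6² = -24.187911111 eV
E_8 = -13.6057 × 8² / 8² = -13.605700000 eV

Photon energy: |ΔE| = |E_8 - E_6| = 10.582211111 eV

Convert to wavelength using E = hc/λ with hc = 1239.84 eV·nm:
λ = hc/E = 1239.84 eV·nm / 10.582211111 eV
λ = 117.162660 nm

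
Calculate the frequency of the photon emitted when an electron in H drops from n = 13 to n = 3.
3.461e+14 Hz

First, find the transition energy:
E_13 = -13.6057 / 13² = -0.0805071 eV
E_3 = -13.6057 / 3² = -1.5117444 eV
|ΔE| = |E_3 - E_13| = 1.4312373 eV

Convert to Joules: E = 1.4312373 eV × (1.602177 × 10⁻¹⁹ J/eV) = 2.29310e-19 J

Using E = hf:
f = E/h = 2.29310e-19 J / (6.62607 × 10⁻³⁴ J·s)
f = 3.461e+14 Hz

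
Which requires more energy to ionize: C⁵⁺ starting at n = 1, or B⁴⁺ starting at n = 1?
C⁵⁺ at n = 1 (E = -489.81 eV)

Using E_n = -13.6057 Z² / n² eV:

C⁵⁺ (Z = 6) at n = 1:
E = -13.6057 × 6² / 1² = -13.6057 × 36 / 1 = -489.80520 eV

B⁴⁺ (Z = 5) at n = 1:
E = -13.6057 × 5² / 1² = -13.6057 × 25 / 1 = -340.14250 eV

Since -489.80520 eV < -340.14250 eV,
C⁵⁺ at n = 1 is more tightly bound (requires more energy to ionize).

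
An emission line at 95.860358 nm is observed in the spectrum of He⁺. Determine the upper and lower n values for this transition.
n = 9 → n = 2

First, find the photon energy from the wavelength (hc = 1239.84 eV·nm):
E = hc/λ = 1239.84 eV·nm / 95.860358 nm = 12.933814 eV

The energy levels of He⁺ satisfy E_n = -13.6057 × 2² / n² eV, so an emission n_i → n_f releases
ΔE = 13.6057 × 2² × (1/n_f² − 1/n_i²) eV.

Setting ΔE equal to the photon energy:
1/n_f² − 1/n_i² = 12.933814 / (13.6057 × 2²) = 0.23765433

Since 1/n_i² must be positive, we need 1/n_f² > 0.23765433, i.e. n_f ≤ 2. For each allowed n_f, solve n_i = (1/n_f² − 0.23765433)^(−1/2) and check whether it is a whole number:
  n_f = 1: 1/n_i² = 1.00000000 − 0.23765433 = 0.76234567 → n_i = 1.145  (not an integer) ✗
  n_f = 2: 1/n_i² = 0.25000000 − 0.23765433 = 0.01234567 → n_i = 9.000  → integer, n_i = 9 ✓

Only n_f = 2 gives an integer upper level, n_i = 9.

The transition is from n = 9 to n = 2 (emission).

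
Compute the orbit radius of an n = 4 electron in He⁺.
0.4233 nm (or 4.2334 Å)

The Bohr radius formula is:
r_n = n² a₀ / Z

where a₀ = 0.0529177 nm is the Bohr radius.

For He⁺ (Z = 2) at n = 4:
r_4 = 4² × 0.0529177 nm / 2
r_4 = 16 × 0.0529177 nm / 2
r_4 = 0.84668 nm / 2
r_4 = 0.4233 nm

The electron orbits at approximately 0.4233 nm from the nucleus.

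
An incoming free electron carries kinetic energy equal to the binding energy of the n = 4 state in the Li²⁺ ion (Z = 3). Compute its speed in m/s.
1.64e+06 m/s (or 0.5473% of c)

The binding energy at n = 4 for Li²⁺ is:
E_4 = -13.6057 × 3²/4² = -7.653206 eV
|E_4| = 7.653206 eV

Convert to Joules:
KE = 7.653206 eV × (1.602177 × 10⁻¹⁹ J/eV) = 1.2262e-18 J

Using KE = ½mv²:
v = √(2·KE/m_e)
v = √(2 × 1.2262e-18 J / 9.10938 × 10⁻³¹ kg)
v = 1.64e+06 m/s

This is approximately 0.5473% the speed of light.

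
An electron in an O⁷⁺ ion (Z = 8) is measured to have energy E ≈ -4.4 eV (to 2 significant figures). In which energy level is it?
n = 14

The exact energy levels follow E_n = -13.6057 Z² / n² eV with Z = 8.

The measured value (-4.4 eV) is reported to only 2 significant figures, so we must test candidate n values and see which one matches to that precision.

Candidate energies:
  n = 12:  E = -13.6057 × 8² / 12² = -6.04698 eV
  n = 13:  E = -13.6057 × 8² / 13² = -5.15245 eV
  n = 14:  E = -13.6057 × 8² / 14² = -4.44268 eV  ← matches
  n = 15:  E = -13.6057 × 8² / 15² = -3.87007 eV
  n = 16:  E = -13.6057 × 8² / 16² = -3.40143 eV

Checking against the measurement of -4.4 eV (2 sig figs), only n = 14 agrees:
E_14 = -4.44268 eV, which rounds to -4.4 eV ✓

Therefore n = 14.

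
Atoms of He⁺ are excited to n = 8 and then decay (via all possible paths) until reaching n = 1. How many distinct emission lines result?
28

The electron can occupy levels n = 1, 2, ..., 8 during de-excitation — that is m = 8 - 1 + 1 = 8 distinct levels.

The number of distinct spectral lines equals the number of ways to choose 2 of these m levels (each pair gives one possible emission transition):

Number of lines = m(m-1)/2 = 8×7/2 = 28

These correspond to all possible transitions between the 8 levels:
8 → 7, 8 → 6, 8 → 5, 8 → 4, 8 → 3, 8 → 2, 8 → 1, 7 → 6...

Each transition produces a photon with a unique energy (and thus wavelength). This count does not depend on Z.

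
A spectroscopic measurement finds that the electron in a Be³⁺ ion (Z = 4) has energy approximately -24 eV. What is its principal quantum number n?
n = 3

The exact energy levels follow E_n = -13.6057 Z² / n² eV with Z = 4.

The measured value (-24 eV) is reported to only 2 significant figures, so we must test candidate n values and see which one matches to that precision.

Candidate energies:
  n = 1:  E = -13.6057 × 4² / 1² = -217.691200 eV
  n = 2:  E = -13.6057 × 4² / 2² = -54.422800 eV
  n = 3:  E = -13.6057 × 4² / 3² = -24.187911 eV  ← matches
  n = 4:  E = -13.6057 × 4² / 4² = -13.605700 eV
  n = 5:  E = -13.6057 × 4² / 5² = -8.707648 eV

Checking against the measurement of -24 eV (2 sig figs), only n = 3 agrees:
E_3 = -24.187911 eV, which rounds to -24 eV ✓

Therefore n = 3.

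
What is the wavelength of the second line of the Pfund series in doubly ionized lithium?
516.8055 nm

The lines of a series are numbered from the longest wavelength (smallest ΔE) outward; the second line is the transition from n = n_f + 2 to n_f.
The Pfund series has all transitions ending at n_f = 5.

For Li²⁺ (Z = 3), the second line (β-line) is the jump from n = 7 to n = 5:
E_7 = -13.6057 × 3² / 7² = -2.49900612 eV
E_5 = -13.6057 × 3² / 5² = -4.89805200 eV
ΔE = E_7 - E_5 = 2.39904588 eV

λ = hc/E = 1239.84 eV·nm / 2.39904588 eV
λ = 516.8055 nm

This is the β-line of the Pfund series in Li²⁺.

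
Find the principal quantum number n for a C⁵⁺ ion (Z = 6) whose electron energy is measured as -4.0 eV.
n = 11

The exact energy levels follow E_n = -13.6057 Z² / n² eV with Z = 6.

The measured value (-4.0 eV) is reported to only 2 significant figures, so we must test candidate n values and see which one matches to that precision.

Candidate energies:
  n = 9:  E = -13.6057 × 6² / 9² = -6.04698 eV
  n = 10:  E = -13.6057 × 6² / 10² = -4.89805 eV
  n = 11:  E = -13.6057 × 6² / 11² = -4.04798 eV  ← matches
  n = 12:  E = -13.6057 × 6² / 12² = -3.40143 eV
  n = 13:  E = -13.6057 × 6² / 13² = -2.89826 eV

Checking against the measurement of -4.0 eV (2 sig figs), only n = 11 agrees:
E_11 = -4.04798 eV, which rounds to -4.0 eV ✓

Therefore n = 11.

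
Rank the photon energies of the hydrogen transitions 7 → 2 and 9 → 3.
7 → 2

Calculate the energy for each transition:

Transition 7 → 2:
ΔE₁ = |E_2 - E_7| = |-13.6057/2² - (-13.6057/7²)|
ΔE₁ = |-3.4014250000 - (-0.2776673469)| = 3.1237577 eV

Transition 9 → 3:
ΔE₂ = |E_3 - E_9| = |-13.6057/3² - (-13.6057/9²)|
ΔE₂ = |-1.5117444444 - (-0.1679716049)| = 1.3437728 eV

Since 3.1237577 eV > 1.3437728 eV, the transition 7 → 2 emits the more energetic photon.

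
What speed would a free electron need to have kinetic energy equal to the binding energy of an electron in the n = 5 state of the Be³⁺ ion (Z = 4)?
1.750e+06 m/s (or 0.58379% of c)

The binding energy at n = 5 for Be³⁺ is:
E_5 = -13.6057 × 4²/5² = -8.7076480 eV
|E_5| = 8.7076480 eV

Convert to Joules:
KE = 8.7076480 eV × (1.602177 × 10⁻¹⁹ J/eV) = 1.39512e-18 J

Using KE = ½mv²:
v = √(2·KE/m_e)
v = √(2 × 1.39512e-18 J / 9.10938 × 10⁻³¹ kg)
v = 1.750e+06 m/s

This is approximately 0.58379% the speed of light.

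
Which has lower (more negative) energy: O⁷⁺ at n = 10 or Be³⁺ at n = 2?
Be³⁺ at n = 2 (E = -54.422800 eV)

Using E_n = -13.6057 Z² / n² eV:

O⁷⁺ (Z = 8) at n = 10:
E = -13.6057 × 8² / 10² = -13.6057 × 64 / 100 = -8.707648000 eV

Be³⁺ (Z = 4) at n = 2:
E = -13.6057 × 4² / 2² = -13.6057 × 16 / 4 = -54.422800000 eV

Since -54.422800000 eV < -8.707648000 eV,
Be³⁺ at n = 2 is more tightly bound (requires more energy to ionize).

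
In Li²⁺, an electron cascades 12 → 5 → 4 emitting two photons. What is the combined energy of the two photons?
6.802850 eV

The energy levels of Li²⁺ are E_n = -13.6057 × 3² / n² eV.

First transition (12 → 5):
ΔE₁ = |E_5 - E_12|
ΔE₁ = |-4.898052000000 - (-0.850356250000)| = 4.047695750 eV

Second transition (5 → 4):
ΔE₂ = |E_4 - E_5|
ΔE₂ = |-7.653206250000 - (-4.898052000000)| = 2.755154250 eV

Total energy released:
E_total = ΔE₁ + ΔE₂ = 4.047695750 + 2.755154250 = 6.802850 eV

Note: This equals the direct transition 12 → 4: 6.802850 eV ✓
Energy is conserved regardless of the path taken.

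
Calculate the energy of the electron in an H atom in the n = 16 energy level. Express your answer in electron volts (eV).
-0.053 eV

The energy levels of a hydrogen-like atom are given by:
E_n = -13.6057 eV / n²

For n = 16:
E_16 = -13.6057 eV / 16²
E_16 = -13.6057 eV / 256
E_16 = -0.053 eV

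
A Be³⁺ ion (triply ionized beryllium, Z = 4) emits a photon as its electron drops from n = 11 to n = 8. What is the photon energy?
1.602 eV

The energy levels are E_n = -13.6057 Z² eV / n².

Energy at n = 11: E_11 = -13.6057 × 4² / 11² = -1.799101 eV
Energy at n = 8: E_8 = -13.6057 × 4² / 8² = -3.401425 eV

For emission (electron falling to lower state), the photon energy is:
E_photon = E_11 - E_8 = |-1.799101 - (-3.401425)|
E_photon = 1.602 eV

This energy is carried away by the emitted photon.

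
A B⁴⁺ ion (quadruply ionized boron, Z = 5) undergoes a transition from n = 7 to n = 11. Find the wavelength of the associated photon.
300.16061 nm

First, find the transition energy using E_n = -13.6057 Z² / n² eV:
E_7 = -13.6057 × 5² / 7² = -6.941683673 eV
E_11 = -13.6057 × 5² / 11² = -2.811095041 eV

Photon energy: |ΔE| = |E_11 - E_7| = 4.130588632 eV

Convert to wavelength using E = hc/λ with hc = 1239.84 eV·nm:
λ = hc/E = 1239.84 eV·nm / 4.130588632 eV
λ = 300.16061 nm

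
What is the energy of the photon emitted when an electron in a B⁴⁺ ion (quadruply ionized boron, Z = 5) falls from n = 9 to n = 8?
1.11544 eV

The energy levels are E_n = -13.6057 Z² eV / n².

Energy at n = 9: E_9 = -13.6057 × 5² / 9² = -4.19929012 eV
Energy at n = 8: E_8 = -13.6057 × 5² / 8² = -5.31472656 eV

For emission (electron falling to lower state), the photon energy is:
E_photon = E_9 - E_8 = |-4.19929012 - (-5.31472656)|
E_photon = 1.11544 eV

This energy is carried away by the emitted photon.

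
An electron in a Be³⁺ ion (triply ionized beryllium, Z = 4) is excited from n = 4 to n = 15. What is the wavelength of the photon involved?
98.10 nm

First, find the transition energy using E_n = -13.6057 Z² / n² eV:
E_4 = -13.6057 × 4² / 4² = -13.6057 eV
E_15 = -13.6057 × 4² / 15² = -0.9675 eV

Photon energy: |ΔE| = |E_15 - E_4| = 12.6382 eV

Convert to wavelength using E = hc/λ with hc = 1239.84 eV·nm:
λ = hc/E = 1239.84 eV·nm / 12.6382 eV
λ = 98.10 nm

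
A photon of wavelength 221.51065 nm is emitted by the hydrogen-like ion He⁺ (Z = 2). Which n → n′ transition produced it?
n = 11 → n = 3

First, find the photon energy from the wavelength (hc = 1239.84 eV·nm):
E = hc/λ = 1239.84 eV·nm / 221.51065 nm = 5.5972027 eV

The energy levels of He⁺ satisfy E_n = -13.6057 × 2² / n² eV, so an emission n_i → n_f releases
ΔE = 13.6057 × 2² × (1/n_f² − 1/n_i²) eV.

Setting ΔE equal to the photon energy:
1/n_f² − 1/n_i² = 5.5972027 / (13.6057 × 2²) = 0.10284665

Since 1/n_i² must be positive, we need 1/n_f² > 0.10284665, i.e. n_f ≤ 3. For each allowed n_f, solve n_i = (1/n_f² − 0.10284665)^(−1/2) and check whether it is a whole number:
  n_f = 1: 1/n_i² = 1.00000000 − 0.10284665 = 0.89715335 → n_i = 1.056  (not an integer) ✗
  n_f = 2: 1/n_i² = 0.25000000 − 0.10284665 = 0.14715335 → n_i = 2.607  (not an integer) ✗
  n_f = 3: 1/n_i² = 0.11111111 − 0.10284665 = 0.00826446 → n_i = 11.000  → integer, n_i = 11 ✓

Only n_f = 3 gives an integer upper level, n_i = 11.

The transition is from n = 11 to n = 3 (emission).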